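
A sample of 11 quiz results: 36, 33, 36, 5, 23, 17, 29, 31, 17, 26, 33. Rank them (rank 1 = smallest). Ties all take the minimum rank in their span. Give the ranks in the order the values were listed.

Sorted (ascending): 5, 17, 17, 23, 26, 29, 31, 33, 33, 36, 36
The 2 values of 17 occupy positions 2–3 → each gets rank 2.
The 2 values of 33 occupy positions 8–9 → each gets rank 8.
The 2 values of 36 occupy positions 10–11 → each gets rank 10.

10, 8, 10, 1, 4, 2, 6, 7, 2, 5, 8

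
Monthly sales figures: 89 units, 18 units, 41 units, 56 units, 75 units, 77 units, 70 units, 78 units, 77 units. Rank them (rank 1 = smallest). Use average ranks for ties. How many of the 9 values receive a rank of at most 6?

Sorted (ascending): 18, 41, 56, 70, 75, 77, 77, 78, 89
The 2 values of 77 occupy positions 6–7 → average rank (6+7)/2 = 6.5.
Ranks ≤ 6: {1, 2, 3, 4, 5} → 5 values.

5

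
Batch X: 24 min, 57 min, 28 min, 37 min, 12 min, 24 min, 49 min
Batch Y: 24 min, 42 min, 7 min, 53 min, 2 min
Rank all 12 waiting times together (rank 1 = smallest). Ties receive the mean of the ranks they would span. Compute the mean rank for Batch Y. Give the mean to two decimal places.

Sorted (ascending): 2, 7, 12, 24, 24, 24, 28, 37, 42, 49, 53, 57
The 3 values of 24 occupy positions 4–6 → average rank 5.
Batch Y values → pooled ranks: 24→5, 42→9, 7→2, 53→11, 2→1
Mean rank = (5 + 9 + 2 + 11 + 1) / 5 = 5.60

5.60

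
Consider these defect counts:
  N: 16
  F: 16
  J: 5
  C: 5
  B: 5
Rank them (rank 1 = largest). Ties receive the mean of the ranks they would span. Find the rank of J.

4

Sorted (descending): 16, 16, 5, 5, 5
The 2 values of 16 occupy positions 1–2 → average rank (1+2)/2 = 1.5.
The 3 values of 5 occupy positions 3–5 → average rank 4.
J has value 5 → rank 4.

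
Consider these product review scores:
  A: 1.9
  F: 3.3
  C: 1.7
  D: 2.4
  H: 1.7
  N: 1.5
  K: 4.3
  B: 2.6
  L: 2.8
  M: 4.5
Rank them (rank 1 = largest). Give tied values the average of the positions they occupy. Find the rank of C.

Sorted (descending): 4.5, 4.3, 3.3, 2.8, 2.6, 2.4, 1.9, 1.7, 1.7, 1.5
The 2 values of 1.7 occupy positions 8–9 → average rank (8+9)/2 = 8.5.
C has value 1.7 → rank 8.5.

8.5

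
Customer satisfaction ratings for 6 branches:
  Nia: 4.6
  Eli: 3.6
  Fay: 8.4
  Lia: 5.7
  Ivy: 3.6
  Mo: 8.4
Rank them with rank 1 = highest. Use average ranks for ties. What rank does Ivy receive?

Sorted (descending): 8.4, 8.4, 5.7, 4.6, 3.6, 3.6
The 2 values of 8.4 occupy positions 1–2 → average rank (1+2)/2 = 1.5.
The 2 values of 3.6 occupy positions 5–6 → average rank (5+6)/2 = 5.5.
Ivy has value 3.6 → rank 5.5.

5.5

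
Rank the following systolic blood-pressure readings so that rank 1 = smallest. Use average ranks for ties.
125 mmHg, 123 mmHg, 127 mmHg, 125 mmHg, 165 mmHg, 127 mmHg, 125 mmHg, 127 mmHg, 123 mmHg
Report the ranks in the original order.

Sorted (ascending): 123, 123, 125, 125, 125, 127, 127, 127, 165
The 2 values of 123 occupy positions 1–2 → average rank (1+2)/2 = 1.5.
The 3 values of 125 occupy positions 3–5 → average rank 4.
The 3 values of 127 occupy positions 6–8 → average rank 7.

4, 1.5, 7, 4, 9, 7, 4, 7, 1.5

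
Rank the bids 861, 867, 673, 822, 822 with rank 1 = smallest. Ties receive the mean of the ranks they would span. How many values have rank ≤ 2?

1

Sorted (ascending): 673, 822, 822, 861, 867
The 2 values of 822 occupy positions 2–3 → average rank (2+3)/2 = 2.5.
Ranks ≤ 2: {1} → 1 value.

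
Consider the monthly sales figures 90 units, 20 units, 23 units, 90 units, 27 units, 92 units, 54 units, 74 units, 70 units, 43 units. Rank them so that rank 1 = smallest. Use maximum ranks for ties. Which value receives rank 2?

23

Sorted (ascending): 20, 23, 27, 43, 54, 70, 74, 90, 90, 92
The 2 values of 90 occupy positions 8–9 → each gets rank 9.
Rank 2 → value 23.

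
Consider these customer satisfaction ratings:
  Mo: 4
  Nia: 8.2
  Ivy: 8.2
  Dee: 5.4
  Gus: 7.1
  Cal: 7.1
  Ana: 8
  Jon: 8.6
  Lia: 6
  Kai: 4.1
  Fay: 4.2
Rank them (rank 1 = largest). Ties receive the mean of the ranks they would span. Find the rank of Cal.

5.5

Sorted (descending): 8.6, 8.2, 8.2, 8, 7.1, 7.1, 6, 5.4, 4.2, 4.1, 4
The 2 values of 8.2 occupy positions 2–3 → average rank (2+3)/2 = 2.5.
The 2 values of 7.1 occupy positions 5–6 → average rank (5+6)/2 = 5.5.
Cal has value 7.1 → rank 5.5.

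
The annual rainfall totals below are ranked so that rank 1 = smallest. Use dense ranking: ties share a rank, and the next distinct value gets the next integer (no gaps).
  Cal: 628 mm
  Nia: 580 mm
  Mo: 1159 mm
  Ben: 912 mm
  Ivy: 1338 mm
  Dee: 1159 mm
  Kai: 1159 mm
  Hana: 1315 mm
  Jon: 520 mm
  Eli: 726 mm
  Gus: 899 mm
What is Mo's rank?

Sorted (ascending): 520, 580, 628, 726, 899, 912, 1159, 1159, 1159, 1315, 1338
The 3 values of 1159 share dense rank 7.
Remaining distinct values take the next consecutive integers.
Mo has value 1159 mm → rank 7.

7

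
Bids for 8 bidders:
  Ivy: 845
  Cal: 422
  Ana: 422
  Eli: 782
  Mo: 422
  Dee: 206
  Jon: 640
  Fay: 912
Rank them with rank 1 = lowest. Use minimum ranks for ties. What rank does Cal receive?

Sorted (ascending): 206, 422, 422, 422, 640, 782, 845, 912
The 3 values of 422 occupy positions 2–4 → each gets rank 2.
Cal has value 422 → rank 2.

2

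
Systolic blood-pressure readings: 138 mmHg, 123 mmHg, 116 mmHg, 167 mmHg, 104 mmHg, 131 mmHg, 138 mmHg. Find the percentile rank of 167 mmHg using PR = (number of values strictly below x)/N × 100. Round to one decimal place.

N = 7.
Strictly below 167: 6. Equal to 167: 1.
PR = 6/7 × 100 = 85.7

85.7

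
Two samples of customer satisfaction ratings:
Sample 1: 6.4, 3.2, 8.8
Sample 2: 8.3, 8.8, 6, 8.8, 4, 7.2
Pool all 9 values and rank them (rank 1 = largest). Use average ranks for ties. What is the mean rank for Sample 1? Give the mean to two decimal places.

Sorted (descending): 8.8, 8.8, 8.8, 8.3, 7.2, 6.4, 6, 4, 3.2
The 3 values of 8.8 occupy positions 1–3 → average rank 2.
Sample 1 values → pooled ranks: 6.4→6, 3.2→9, 8.8→2
Mean rank = (6 + 9 + 2) / 3 = 5.67

5.67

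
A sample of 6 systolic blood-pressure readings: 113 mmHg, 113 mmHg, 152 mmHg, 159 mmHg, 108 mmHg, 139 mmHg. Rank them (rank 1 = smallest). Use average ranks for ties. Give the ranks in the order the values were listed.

Sorted (ascending): 108, 113, 113, 139, 152, 159
The 2 values of 113 occupy positions 2–3 → average rank (2+3)/2 = 2.5.

2.5, 2.5, 5, 6, 1, 4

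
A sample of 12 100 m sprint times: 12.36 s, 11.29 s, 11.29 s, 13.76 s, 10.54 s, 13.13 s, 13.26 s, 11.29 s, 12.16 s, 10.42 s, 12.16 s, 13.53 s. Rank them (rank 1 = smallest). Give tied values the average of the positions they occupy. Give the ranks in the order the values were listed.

Sorted (ascending): 10.42, 10.54, 11.29, 11.29, 11.29, 12.16, 12.16, 12.36, 13.13, 13.26, 13.53, 13.76
The 3 values of 11.29 occupy positions 3–5 → average rank 4.
The 2 values of 12.16 occupy positions 6–7 → average rank (6+7)/2 = 6.5.

8, 4, 4, 12, 2, 9, 10, 4, 6.5, 1, 6.5, 11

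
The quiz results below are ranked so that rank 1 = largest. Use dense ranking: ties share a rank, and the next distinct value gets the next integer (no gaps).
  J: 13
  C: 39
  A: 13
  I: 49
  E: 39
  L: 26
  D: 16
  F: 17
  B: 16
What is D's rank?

Sorted (descending): 49, 39, 39, 26, 17, 16, 16, 13, 13
The 2 values of 39 share dense rank 2.
The 2 values of 16 share dense rank 5.
The 2 values of 13 share dense rank 6.
Remaining distinct values take the next consecutive integers.
D has value 16 → rank 5.

5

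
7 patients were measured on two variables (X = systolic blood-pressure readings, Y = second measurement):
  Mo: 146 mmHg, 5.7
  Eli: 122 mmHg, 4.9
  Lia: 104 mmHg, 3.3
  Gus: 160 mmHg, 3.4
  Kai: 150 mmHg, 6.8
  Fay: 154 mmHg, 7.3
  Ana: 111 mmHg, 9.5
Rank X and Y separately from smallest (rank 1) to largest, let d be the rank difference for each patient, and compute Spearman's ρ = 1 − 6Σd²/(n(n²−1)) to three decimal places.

Ranks of variable 1: 4, 3, 1, 7, 5, 6, 2
Ranks of variable 2: 4, 3, 1, 2, 5, 6, 7
d = r₁ − r₂: 0, 0, 0, 5, 0, 0, -5
d²: 0, 0, 0, 25, 0, 0, 25; Σd² = 50
ρ = 1 − 6·50/(7·48) = 1 − 300/336 = 0.107

0.107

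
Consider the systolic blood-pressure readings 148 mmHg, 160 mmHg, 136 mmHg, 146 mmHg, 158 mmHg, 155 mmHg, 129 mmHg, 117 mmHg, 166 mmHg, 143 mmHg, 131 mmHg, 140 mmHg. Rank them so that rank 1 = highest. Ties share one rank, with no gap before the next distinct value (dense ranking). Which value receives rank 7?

143

Sorted (descending): 166, 160, 158, 155, 148, 146, 143, 140, 136, 131, 129, 117
No ties — each value takes its position as its rank.
Rank 7 → value 143.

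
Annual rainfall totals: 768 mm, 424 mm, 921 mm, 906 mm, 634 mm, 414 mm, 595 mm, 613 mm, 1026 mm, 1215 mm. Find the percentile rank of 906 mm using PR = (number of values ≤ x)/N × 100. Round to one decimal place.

70.0

N = 10.
Strictly below 906: 6. Equal to 906: 1.
PR = 7/10 × 100 = 70.0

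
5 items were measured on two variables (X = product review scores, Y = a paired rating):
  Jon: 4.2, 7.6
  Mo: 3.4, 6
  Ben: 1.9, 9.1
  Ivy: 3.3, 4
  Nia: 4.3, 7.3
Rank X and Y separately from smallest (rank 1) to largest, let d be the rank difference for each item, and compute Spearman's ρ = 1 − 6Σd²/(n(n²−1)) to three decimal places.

-0.100

Ranks of variable 1: 4, 3, 1, 2, 5
Ranks of variable 2: 4, 2, 5, 1, 3
d = r₁ − r₂: 0, 1, -4, 1, 2
d²: 0, 1, 16, 1, 4; Σd² = 22
ρ = 1 − 6·22/(5·24) = 1 − 132/120 = -0.100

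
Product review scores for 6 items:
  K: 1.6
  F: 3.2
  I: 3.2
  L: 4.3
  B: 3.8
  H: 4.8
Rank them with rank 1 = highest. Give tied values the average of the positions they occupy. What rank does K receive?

Sorted (descending): 4.8, 4.3, 3.8, 3.2, 3.2, 1.6
The 2 values of 3.2 occupy positions 4–5 → average rank (4+5)/2 = 4.5.
K has value 1.6 → rank 6.

6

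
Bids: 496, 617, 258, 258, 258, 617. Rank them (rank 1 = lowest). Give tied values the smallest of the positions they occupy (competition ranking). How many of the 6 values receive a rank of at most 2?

Sorted (ascending): 258, 258, 258, 496, 617, 617
The 3 values of 258 occupy positions 1–3 → each gets rank 1.
The 2 values of 617 occupy positions 5–6 → each gets rank 5.
Ranks ≤ 2: {1, 1, 1} → 3 values.

3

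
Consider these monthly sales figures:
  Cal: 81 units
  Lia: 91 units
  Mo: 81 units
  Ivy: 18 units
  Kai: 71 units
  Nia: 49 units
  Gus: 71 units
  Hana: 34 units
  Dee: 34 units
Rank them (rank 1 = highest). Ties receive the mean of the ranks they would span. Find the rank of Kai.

Sorted (descending): 91, 81, 81, 71, 71, 49, 34, 34, 18
The 2 values of 81 occupy positions 2–3 → average rank (2+3)/2 = 2.5.
The 2 values of 71 occupy positions 4–5 → average rank (4+5)/2 = 4.5.
The 2 values of 34 occupy positions 7–8 → average rank (7+8)/2 = 7.5.
Kai has value 71 units → rank 4.5.

4.5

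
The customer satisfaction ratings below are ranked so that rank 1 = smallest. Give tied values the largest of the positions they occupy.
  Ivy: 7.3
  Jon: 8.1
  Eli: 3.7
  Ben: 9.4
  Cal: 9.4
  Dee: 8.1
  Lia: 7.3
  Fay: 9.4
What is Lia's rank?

3

Sorted (ascending): 3.7, 7.3, 7.3, 8.1, 8.1, 9.4, 9.4, 9.4
The 2 values of 7.3 occupy positions 2–3 → each gets rank 3.
The 2 values of 8.1 occupy positions 4–5 → each gets rank 5.
The 3 values of 9.4 occupy positions 6–8 → each gets rank 8.
Lia has value 7.3 → rank 3.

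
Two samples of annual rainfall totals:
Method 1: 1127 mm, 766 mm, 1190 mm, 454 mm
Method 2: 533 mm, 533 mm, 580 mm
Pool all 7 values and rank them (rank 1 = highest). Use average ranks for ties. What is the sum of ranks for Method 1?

Sorted (descending): 1190, 1127, 766, 580, 533, 533, 454
The 2 values of 533 occupy positions 5–6 → average rank (5+6)/2 = 5.5.
Method 1 values → pooled ranks: 1127→2, 766→3, 1190→1, 454→7
Rank sum = 2 + 3 + 1 + 7 = 13

13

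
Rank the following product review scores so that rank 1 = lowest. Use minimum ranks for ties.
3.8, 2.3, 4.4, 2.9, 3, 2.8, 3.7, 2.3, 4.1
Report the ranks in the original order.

7, 1, 9, 4, 5, 3, 6, 1, 8

Sorted (ascending): 2.3, 2.3, 2.8, 2.9, 3, 3.7, 3.8, 4.1, 4.4
The 2 values of 2.3 occupy positions 1–2 → each gets rank 1.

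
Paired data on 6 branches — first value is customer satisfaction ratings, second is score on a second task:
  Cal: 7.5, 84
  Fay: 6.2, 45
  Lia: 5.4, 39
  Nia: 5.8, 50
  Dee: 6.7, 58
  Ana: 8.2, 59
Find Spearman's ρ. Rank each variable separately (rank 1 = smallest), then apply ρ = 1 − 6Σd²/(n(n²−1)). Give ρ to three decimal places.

0.886

Ranks of variable 1: 5, 3, 1, 2, 4, 6
Ranks of variable 2: 6, 2, 1, 3, 4, 5
d = r₁ − r₂: -1, 1, 0, -1, 0, 1
d²: 1, 1, 0, 1, 0, 1; Σd² = 4
ρ = 1 − 6·4/(6·35) = 1 − 24/210 = 0.886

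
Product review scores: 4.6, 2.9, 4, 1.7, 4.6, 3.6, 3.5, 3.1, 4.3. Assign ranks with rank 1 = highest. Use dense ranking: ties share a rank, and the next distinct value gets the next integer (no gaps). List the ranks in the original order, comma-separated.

1, 7, 3, 8, 1, 4, 5, 6, 2

Sorted (descending): 4.6, 4.6, 4.3, 4, 3.6, 3.5, 3.1, 2.9, 1.7
The 2 values of 4.6 share dense rank 1.
Remaining distinct values take the next consecutive integers.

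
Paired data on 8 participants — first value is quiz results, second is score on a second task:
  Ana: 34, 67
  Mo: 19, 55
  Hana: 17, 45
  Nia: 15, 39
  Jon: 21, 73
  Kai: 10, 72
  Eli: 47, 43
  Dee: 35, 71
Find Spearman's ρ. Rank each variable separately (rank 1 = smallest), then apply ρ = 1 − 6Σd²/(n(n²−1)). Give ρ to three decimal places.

0.000

Ranks of variable 1: 6, 4, 3, 2, 5, 1, 8, 7
Ranks of variable 2: 5, 4, 3, 1, 8, 7, 2, 6
d = r₁ − r₂: 1, 0, 0, 1, -3, -6, 6, 1
d²: 1, 0, 0, 1, 9, 36, 36, 1; Σd² = 84
ρ = 1 − 6·84/(8·63) = 1 − 504/504 = 0.000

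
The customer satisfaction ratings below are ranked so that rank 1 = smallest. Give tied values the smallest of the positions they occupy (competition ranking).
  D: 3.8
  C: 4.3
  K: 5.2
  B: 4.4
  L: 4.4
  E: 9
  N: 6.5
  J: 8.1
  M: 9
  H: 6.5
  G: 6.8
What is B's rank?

Sorted (ascending): 3.8, 4.3, 4.4, 4.4, 5.2, 6.5, 6.5, 6.8, 8.1, 9, 9
The 2 values of 4.4 occupy positions 3–4 → each gets rank 3.
The 2 values of 6.5 occupy positions 6–7 → each gets rank 6.
The 2 values of 9 occupy positions 10–11 → each gets rank 10.
B has value 4.4 → rank 3.

3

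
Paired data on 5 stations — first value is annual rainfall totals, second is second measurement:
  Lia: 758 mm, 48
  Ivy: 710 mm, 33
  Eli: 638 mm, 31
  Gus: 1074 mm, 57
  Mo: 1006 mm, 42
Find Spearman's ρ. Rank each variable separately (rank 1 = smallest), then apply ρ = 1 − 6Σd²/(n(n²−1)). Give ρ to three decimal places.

0.900

Ranks of variable 1: 3, 2, 1, 5, 4
Ranks of variable 2: 4, 2, 1, 5, 3
d = r₁ − r₂: -1, 0, 0, 0, 1
d²: 1, 0, 0, 0, 1; Σd² = 2
ρ = 1 − 6·2/(5·24) = 1 − 12/120 = 0.900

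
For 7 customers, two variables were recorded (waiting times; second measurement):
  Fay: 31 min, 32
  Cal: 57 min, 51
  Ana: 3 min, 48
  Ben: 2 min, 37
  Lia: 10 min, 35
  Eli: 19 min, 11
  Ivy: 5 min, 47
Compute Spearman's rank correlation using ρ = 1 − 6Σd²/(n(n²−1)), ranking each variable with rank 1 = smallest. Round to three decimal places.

-0.107

Ranks of variable 1: 6, 7, 2, 1, 4, 5, 3
Ranks of variable 2: 2, 7, 6, 4, 3, 1, 5
d = r₁ − r₂: 4, 0, -4, -3, 1, 4, -2
d²: 16, 0, 16, 9, 1, 16, 4; Σd² = 62
ρ = 1 − 6·62/(7·48) = 1 − 372/336 = -0.107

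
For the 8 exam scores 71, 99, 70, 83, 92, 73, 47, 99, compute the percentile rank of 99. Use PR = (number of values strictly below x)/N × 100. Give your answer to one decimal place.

N = 8.
Strictly below 99: 6. Equal to 99: 2.
PR = 6/8 × 100 = 75.0

75.0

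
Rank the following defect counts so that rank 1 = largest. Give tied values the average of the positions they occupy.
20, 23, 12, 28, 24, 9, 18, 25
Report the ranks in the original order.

Sorted (descending): 28, 25, 24, 23, 20, 18, 12, 9
No ties — each value takes its position as its rank.

5, 4, 7, 1, 3, 8, 6, 2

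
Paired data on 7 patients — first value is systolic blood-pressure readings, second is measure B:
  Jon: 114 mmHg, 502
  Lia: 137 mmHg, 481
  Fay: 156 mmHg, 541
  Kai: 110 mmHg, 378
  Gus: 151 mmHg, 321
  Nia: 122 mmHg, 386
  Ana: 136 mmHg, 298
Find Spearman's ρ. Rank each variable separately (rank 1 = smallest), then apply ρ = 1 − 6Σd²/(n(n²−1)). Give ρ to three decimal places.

Ranks of variable 1: 2, 5, 7, 1, 6, 3, 4
Ranks of variable 2: 6, 5, 7, 3, 2, 4, 1
d = r₁ − r₂: -4, 0, 0, -2, 4, -1, 3
d²: 16, 0, 0, 4, 16, 1, 9; Σd² = 46
ρ = 1 − 6·46/(7·48) = 1 − 276/336 = 0.179

0.179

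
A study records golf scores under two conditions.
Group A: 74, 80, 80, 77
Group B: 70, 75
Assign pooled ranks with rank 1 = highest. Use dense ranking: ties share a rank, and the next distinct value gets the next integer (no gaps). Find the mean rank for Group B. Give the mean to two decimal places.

Sorted (descending): 80, 80, 77, 75, 74, 70
The 2 values of 80 share dense rank 1.
Remaining distinct values take the next consecutive integers.
Group B values → pooled ranks: 70→5, 75→3
Mean rank = (5 + 3) / 2 = 4.00

4.00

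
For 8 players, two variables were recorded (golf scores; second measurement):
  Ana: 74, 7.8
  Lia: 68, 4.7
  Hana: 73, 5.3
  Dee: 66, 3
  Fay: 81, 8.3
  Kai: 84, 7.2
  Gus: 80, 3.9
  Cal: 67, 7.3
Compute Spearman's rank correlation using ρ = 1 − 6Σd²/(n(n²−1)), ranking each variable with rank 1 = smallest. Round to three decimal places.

0.452

Ranks of variable 1: 5, 3, 4, 1, 7, 8, 6, 2
Ranks of variable 2: 7, 3, 4, 1, 8, 5, 2, 6
d = r₁ − r₂: -2, 0, 0, 0, -1, 3, 4, -4
d²: 4, 0, 0, 0, 1, 9, 16, 16; Σd² = 46
ρ = 1 − 6·46/(8·63) = 1 − 276/504 = 0.452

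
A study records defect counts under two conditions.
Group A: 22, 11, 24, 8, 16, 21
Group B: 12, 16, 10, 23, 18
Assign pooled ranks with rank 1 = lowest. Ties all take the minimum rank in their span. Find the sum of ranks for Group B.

28

Sorted (ascending): 8, 10, 11, 12, 16, 16, 18, 21, 22, 23, 24
The 2 values of 16 occupy positions 5–6 → each gets rank 5.
Group B values → pooled ranks: 12→4, 16→5, 10→2, 23→10, 18→7
Rank sum = 4 + 5 + 2 + 10 + 7 = 28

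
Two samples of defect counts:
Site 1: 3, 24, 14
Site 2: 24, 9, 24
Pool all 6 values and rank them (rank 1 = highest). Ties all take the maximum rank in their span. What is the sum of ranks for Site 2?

Sorted (descending): 24, 24, 24, 14, 9, 3
The 3 values of 24 occupy positions 1–3 → each gets rank 3.
Site 2 values → pooled ranks: 24→3, 9→5, 24→3
Rank sum = 3 + 5 + 3 = 11

11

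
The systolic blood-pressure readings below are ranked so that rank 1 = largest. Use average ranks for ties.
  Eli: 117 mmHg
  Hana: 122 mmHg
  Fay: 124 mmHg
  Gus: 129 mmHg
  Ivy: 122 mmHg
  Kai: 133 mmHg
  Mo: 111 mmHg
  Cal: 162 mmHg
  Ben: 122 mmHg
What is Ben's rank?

Sorted (descending): 162, 133, 129, 124, 122, 122, 122, 117, 111
The 3 values of 122 occupy positions 5–7 → average rank 6.
Ben has value 122 mmHg → rank 6.

6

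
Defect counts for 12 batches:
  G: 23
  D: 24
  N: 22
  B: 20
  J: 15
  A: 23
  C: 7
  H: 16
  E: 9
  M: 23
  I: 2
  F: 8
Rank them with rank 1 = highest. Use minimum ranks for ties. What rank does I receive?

12

Sorted (descending): 24, 23, 23, 23, 22, 20, 16, 15, 9, 8, 7, 2
The 3 values of 23 occupy positions 2–4 → each gets rank 2.
I has value 2 → rank 12.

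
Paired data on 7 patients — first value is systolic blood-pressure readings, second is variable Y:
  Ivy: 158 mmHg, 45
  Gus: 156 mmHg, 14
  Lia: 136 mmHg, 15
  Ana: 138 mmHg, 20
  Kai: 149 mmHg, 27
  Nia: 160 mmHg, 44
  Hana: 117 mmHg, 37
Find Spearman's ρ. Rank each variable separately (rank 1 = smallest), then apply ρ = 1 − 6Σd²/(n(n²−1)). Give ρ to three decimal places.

Ranks of variable 1: 6, 5, 2, 3, 4, 7, 1
Ranks of variable 2: 7, 1, 2, 3, 4, 6, 5
d = r₁ − r₂: -1, 4, 0, 0, 0, 1, -4
d²: 1, 16, 0, 0, 0, 1, 16; Σd² = 34
ρ = 1 − 6·34/(7·48) = 1 − 204/336 = 0.393

0.393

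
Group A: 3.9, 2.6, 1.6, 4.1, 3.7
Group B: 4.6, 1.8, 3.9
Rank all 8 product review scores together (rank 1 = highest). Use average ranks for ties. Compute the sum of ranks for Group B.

Sorted (descending): 4.6, 4.1, 3.9, 3.9, 3.7, 2.6, 1.8, 1.6
The 2 values of 3.9 occupy positions 3–4 → average rank (3+4)/2 = 3.5.
Group B values → pooled ranks: 4.6→1, 1.8→7, 3.9→3.5
Rank sum = 1 + 7 + 3.5 = 11.5

11.5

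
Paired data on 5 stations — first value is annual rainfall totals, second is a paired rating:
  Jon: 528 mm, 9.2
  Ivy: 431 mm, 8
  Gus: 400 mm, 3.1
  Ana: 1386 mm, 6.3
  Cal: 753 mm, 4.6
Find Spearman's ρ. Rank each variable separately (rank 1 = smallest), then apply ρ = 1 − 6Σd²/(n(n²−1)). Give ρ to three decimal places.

Ranks of variable 1: 3, 2, 1, 5, 4
Ranks of variable 2: 5, 4, 1, 3, 2
d = r₁ − r₂: -2, -2, 0, 2, 2
d²: 4, 4, 0, 4, 4; Σd² = 16
ρ = 1 − 6·16/(5·24) = 1 − 96/120 = 0.200

0.200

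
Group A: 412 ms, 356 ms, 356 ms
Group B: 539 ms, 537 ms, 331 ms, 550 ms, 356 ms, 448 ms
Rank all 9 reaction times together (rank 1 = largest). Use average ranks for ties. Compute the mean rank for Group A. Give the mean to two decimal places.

6.33

Sorted (descending): 550, 539, 537, 448, 412, 356, 356, 356, 331
The 3 values of 356 occupy positions 6–8 → average rank 7.
Group A values → pooled ranks: 412→5, 356→7, 356→7
Mean rank = (5 + 7 + 7) / 3 = 6.33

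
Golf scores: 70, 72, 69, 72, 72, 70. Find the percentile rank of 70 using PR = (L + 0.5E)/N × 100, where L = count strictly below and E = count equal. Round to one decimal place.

33.3

N = 6.
Strictly below 70: 1. Equal to 70: 2.
PR = (1 + 0.5·2)/6 × 100 = 33.3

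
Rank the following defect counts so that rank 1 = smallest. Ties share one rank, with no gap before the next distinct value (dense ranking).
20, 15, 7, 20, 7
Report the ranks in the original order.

3, 2, 1, 3, 1

Sorted (ascending): 7, 7, 15, 20, 20
The 2 values of 7 share dense rank 1.
The 2 values of 20 share dense rank 3.
Remaining distinct values take the next consecutive integers.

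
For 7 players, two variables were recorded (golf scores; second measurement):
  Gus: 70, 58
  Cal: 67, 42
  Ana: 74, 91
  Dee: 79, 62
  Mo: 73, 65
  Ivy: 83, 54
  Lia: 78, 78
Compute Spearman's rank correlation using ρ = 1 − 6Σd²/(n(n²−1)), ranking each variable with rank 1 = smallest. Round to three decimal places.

Ranks of variable 1: 2, 1, 4, 6, 3, 7, 5
Ranks of variable 2: 3, 1, 7, 4, 5, 2, 6
d = r₁ − r₂: -1, 0, -3, 2, -2, 5, -1
d²: 1, 0, 9, 4, 4, 25, 1; Σd² = 44
ρ = 1 − 6·44/(7·48) = 1 − 264/336 = 0.214

0.214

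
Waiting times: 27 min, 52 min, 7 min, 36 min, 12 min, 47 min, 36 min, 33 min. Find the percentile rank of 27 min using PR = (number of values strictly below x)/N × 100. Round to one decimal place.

N = 8.
Strictly below 27: 2. Equal to 27: 1.
PR = 2/8 × 100 = 25.0

25.0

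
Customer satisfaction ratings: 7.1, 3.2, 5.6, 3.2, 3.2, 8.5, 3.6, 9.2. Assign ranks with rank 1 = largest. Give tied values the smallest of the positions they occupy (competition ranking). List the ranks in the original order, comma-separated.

3, 6, 4, 6, 6, 2, 5, 1

Sorted (descending): 9.2, 8.5, 7.1, 5.6, 3.6, 3.2, 3.2, 3.2
The 3 values of 3.2 occupy positions 6–8 → each gets rank 6.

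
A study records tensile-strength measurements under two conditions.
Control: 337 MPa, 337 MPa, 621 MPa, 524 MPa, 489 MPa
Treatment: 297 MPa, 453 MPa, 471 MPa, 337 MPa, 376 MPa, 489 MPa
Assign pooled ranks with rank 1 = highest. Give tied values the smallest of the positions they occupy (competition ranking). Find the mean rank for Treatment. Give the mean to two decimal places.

Sorted (descending): 621, 524, 489, 489, 471, 453, 376, 337, 337, 337, 297
The 2 values of 489 occupy positions 3–4 → each gets rank 3.
The 3 values of 337 occupy positions 8–10 → each gets rank 8.
Treatment values → pooled ranks: 297→11, 453→6, 471→5, 337→8, 376→7, 489→3
Mean rank = (11 + 6 + 5 + 8 + 7 + 3) / 6 = 6.67

6.67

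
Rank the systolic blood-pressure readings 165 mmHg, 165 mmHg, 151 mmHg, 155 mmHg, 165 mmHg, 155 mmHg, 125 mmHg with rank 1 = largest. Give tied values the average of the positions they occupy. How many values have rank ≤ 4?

Sorted (descending): 165, 165, 165, 155, 155, 151, 125
The 3 values of 165 occupy positions 1–3 → average rank 2.
The 2 values of 155 occupy positions 4–5 → average rank (4+5)/2 = 4.5.
Ranks ≤ 4: {2, 2, 2} → 3 values.

3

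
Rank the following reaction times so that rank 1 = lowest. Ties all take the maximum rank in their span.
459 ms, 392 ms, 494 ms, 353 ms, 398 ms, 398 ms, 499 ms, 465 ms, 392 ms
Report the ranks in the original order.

Sorted (ascending): 353, 392, 392, 398, 398, 459, 465, 494, 499
The 2 values of 392 occupy positions 2–3 → each gets rank 3.
The 2 values of 398 occupy positions 4–5 → each gets rank 5.

6, 3, 8, 1, 5, 5, 9, 7, 3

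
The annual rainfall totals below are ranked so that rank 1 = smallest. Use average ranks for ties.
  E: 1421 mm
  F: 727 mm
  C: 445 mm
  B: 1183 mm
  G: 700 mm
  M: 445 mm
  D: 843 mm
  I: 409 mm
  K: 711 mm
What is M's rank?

Sorted (ascending): 409, 445, 445, 700, 711, 727, 843, 1183, 1421
The 2 values of 445 occupy positions 2–3 → average rank (2+3)/2 = 2.5.
M has value 445 mm → rank 2.5.

2.5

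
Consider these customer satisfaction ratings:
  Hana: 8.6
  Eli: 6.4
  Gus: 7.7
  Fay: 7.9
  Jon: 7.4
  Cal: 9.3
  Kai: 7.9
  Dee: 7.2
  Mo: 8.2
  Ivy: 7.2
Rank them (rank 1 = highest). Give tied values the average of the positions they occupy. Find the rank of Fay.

Sorted (descending): 9.3, 8.6, 8.2, 7.9, 7.9, 7.7, 7.4, 7.2, 7.2, 6.4
The 2 values of 7.9 occupy positions 4–5 → average rank (4+5)/2 = 4.5.
The 2 values of 7.2 occupy positions 8–9 → average rank (8+9)/2 = 8.5.
Fay has value 7.9 → rank 4.5.

4.5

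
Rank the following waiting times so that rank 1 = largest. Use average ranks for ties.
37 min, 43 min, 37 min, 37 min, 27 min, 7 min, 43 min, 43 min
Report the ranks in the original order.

5, 2, 5, 5, 7, 8, 2, 2

Sorted (descending): 43, 43, 43, 37, 37, 37, 27, 7
The 3 values of 43 occupy positions 1–3 → average rank 2.
The 3 values of 37 occupy positions 4–6 → average rank 5.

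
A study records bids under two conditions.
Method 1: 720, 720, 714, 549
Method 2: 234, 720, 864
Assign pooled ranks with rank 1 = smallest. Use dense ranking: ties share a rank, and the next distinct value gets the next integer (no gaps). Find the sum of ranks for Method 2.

Sorted (ascending): 234, 549, 714, 720, 720, 720, 864
The 3 values of 720 share dense rank 4.
Remaining distinct values take the next consecutive integers.
Method 2 values → pooled ranks: 234→1, 720→4, 864→5
Rank sum = 1 + 4 + 5 = 10

10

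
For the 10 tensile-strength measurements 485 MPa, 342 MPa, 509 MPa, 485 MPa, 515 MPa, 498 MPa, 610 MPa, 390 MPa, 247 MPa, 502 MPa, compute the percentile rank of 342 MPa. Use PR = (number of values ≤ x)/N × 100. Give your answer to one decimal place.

N = 10.
Strictly below 342: 1. Equal to 342: 1.
PR = 2/10 × 100 = 20.0

20.0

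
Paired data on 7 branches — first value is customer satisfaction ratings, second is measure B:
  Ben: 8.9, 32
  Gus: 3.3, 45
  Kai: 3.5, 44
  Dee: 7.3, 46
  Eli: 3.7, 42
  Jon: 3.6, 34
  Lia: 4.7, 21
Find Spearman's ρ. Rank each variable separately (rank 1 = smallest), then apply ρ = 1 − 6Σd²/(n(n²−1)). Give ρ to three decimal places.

Ranks of variable 1: 7, 1, 2, 6, 4, 3, 5
Ranks of variable 2: 2, 6, 5, 7, 4, 3, 1
d = r₁ − r₂: 5, -5, -3, -1, 0, 0, 4
d²: 25, 25, 9, 1, 0, 0, 16; Σd² = 76
ρ = 1 − 6·76/(7·48) = 1 − 456/336 = -0.357

-0.357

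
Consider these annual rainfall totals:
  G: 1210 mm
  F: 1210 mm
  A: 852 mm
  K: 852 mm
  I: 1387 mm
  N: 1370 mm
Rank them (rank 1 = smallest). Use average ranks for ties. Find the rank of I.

6

Sorted (ascending): 852, 852, 1210, 1210, 1370, 1387
The 2 values of 852 occupy positions 1–2 → average rank (1+2)/2 = 1.5.
The 2 values of 1210 occupy positions 3–4 → average rank (3+4)/2 = 3.5.
I has value 1387 mm → rank 6.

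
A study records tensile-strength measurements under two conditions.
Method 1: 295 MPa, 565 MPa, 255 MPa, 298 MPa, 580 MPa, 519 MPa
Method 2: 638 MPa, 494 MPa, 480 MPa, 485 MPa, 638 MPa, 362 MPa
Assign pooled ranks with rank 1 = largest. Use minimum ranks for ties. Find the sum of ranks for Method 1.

45

Sorted (descending): 638, 638, 580, 565, 519, 494, 485, 480, 362, 298, 295, 255
The 2 values of 638 occupy positions 1–2 → each gets rank 1.
Method 1 values → pooled ranks: 295→11, 565→4, 255→12, 298→10, 580→3, 519→5
Rank sum = 11 + 4 + 12 + 10 + 3 + 5 = 45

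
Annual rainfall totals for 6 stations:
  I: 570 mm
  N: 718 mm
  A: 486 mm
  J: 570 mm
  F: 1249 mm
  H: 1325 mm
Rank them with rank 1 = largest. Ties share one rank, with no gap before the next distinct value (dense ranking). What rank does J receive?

4

Sorted (descending): 1325, 1249, 718, 570, 570, 486
The 2 values of 570 share dense rank 4.
Remaining distinct values take the next consecutive integers.
J has value 570 mm → rank 4.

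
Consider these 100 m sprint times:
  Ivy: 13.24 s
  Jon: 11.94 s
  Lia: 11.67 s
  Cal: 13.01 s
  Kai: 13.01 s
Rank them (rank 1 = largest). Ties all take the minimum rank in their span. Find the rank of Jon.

Sorted (descending): 13.24, 13.01, 13.01, 11.94, 11.67
The 2 values of 13.01 occupy positions 2–3 → each gets rank 2.
Jon has value 11.94 s → rank 4.

4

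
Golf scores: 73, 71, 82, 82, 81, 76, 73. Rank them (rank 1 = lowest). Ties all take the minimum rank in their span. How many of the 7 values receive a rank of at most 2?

3

Sorted (ascending): 71, 73, 73, 76, 81, 82, 82
The 2 values of 73 occupy positions 2–3 → each gets rank 2.
The 2 values of 82 occupy positions 6–7 → each gets rank 6.
Ranks ≤ 2: {1, 2, 2} → 3 values.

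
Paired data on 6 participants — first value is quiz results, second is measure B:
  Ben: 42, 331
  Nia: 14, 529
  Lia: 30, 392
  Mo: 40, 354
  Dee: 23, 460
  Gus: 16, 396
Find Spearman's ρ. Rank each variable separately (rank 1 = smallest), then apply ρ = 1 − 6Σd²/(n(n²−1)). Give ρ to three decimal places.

Ranks of variable 1: 6, 1, 4, 5, 3, 2
Ranks of variable 2: 1, 6, 3, 2, 5, 4
d = r₁ − r₂: 5, -5, 1, 3, -2, -2
d²: 25, 25, 1, 9, 4, 4; Σd² = 68
ρ = 1 − 6·68/(6·35) = 1 − 408/210 = -0.943

-0.943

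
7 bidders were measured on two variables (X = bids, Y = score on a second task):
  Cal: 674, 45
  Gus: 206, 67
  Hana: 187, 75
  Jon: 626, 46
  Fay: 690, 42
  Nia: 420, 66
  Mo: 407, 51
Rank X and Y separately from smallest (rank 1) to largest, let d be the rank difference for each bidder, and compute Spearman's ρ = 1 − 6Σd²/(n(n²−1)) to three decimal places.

Ranks of variable 1: 6, 2, 1, 5, 7, 4, 3
Ranks of variable 2: 2, 6, 7, 3, 1, 5, 4
d = r₁ − r₂: 4, -4, -6, 2, 6, -1, -1
d²: 16, 16, 36, 4, 36, 1, 1; Σd² = 110
ρ = 1 − 6·110/(7·48) = 1 − 660/336 = -0.964

-0.964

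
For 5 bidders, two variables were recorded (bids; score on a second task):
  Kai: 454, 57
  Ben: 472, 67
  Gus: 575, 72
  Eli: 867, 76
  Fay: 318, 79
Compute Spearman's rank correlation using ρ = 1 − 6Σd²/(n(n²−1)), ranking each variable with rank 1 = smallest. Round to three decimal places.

0.000

Ranks of variable 1: 2, 3, 4, 5, 1
Ranks of variable 2: 1, 2, 3, 4, 5
d = r₁ − r₂: 1, 1, 1, 1, -4
d²: 1, 1, 1, 1, 16; Σd² = 20
ρ = 1 − 6·20/(5·24) = 1 − 120/120 = 0.000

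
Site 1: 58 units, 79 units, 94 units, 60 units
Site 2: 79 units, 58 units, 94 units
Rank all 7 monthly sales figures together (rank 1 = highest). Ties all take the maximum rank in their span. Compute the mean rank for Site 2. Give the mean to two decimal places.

4.33

Sorted (descending): 94, 94, 79, 79, 60, 58, 58
The 2 values of 94 occupy positions 1–2 → each gets rank 2.
The 2 values of 79 occupy positions 3–4 → each gets rank 4.
The 2 values of 58 occupy positions 6–7 → each gets rank 7.
Site 2 values → pooled ranks: 79→4, 58→7, 94→2
Mean rank = (4 + 7 + 2) / 3 = 4.33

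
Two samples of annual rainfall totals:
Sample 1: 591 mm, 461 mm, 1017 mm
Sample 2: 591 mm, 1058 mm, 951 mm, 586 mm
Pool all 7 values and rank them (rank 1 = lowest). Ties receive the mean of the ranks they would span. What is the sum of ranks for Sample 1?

10.5

Sorted (ascending): 461, 586, 591, 591, 951, 1017, 1058
The 2 values of 591 occupy positions 3–4 → average rank (3+4)/2 = 3.5.
Sample 1 values → pooled ranks: 591→3.5, 461→1, 1017→6
Rank sum = 3.5 + 1 + 6 = 10.5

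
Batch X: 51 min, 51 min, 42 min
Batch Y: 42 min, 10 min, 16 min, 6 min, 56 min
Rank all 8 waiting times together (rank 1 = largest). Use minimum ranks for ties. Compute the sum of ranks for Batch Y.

Sorted (descending): 56, 51, 51, 42, 42, 16, 10, 6
The 2 values of 51 occupy positions 2–3 → each gets rank 2.
The 2 values of 42 occupy positions 4–5 → each gets rank 4.
Batch Y values → pooled ranks: 42→4, 10→7, 16→6, 6→8, 56→1
Rank sum = 4 + 7 + 6 + 8 + 1 = 26

26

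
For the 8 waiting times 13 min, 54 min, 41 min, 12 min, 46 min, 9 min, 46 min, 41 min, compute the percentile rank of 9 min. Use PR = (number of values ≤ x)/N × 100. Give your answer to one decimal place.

N = 8.
Strictly below 9: 0. Equal to 9: 1.
PR = 1/8 × 100 = 12.5

12.5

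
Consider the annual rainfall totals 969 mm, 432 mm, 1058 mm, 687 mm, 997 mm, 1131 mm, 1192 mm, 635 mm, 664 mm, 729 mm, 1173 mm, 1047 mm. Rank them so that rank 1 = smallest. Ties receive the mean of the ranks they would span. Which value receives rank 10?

Sorted (ascending): 432, 635, 664, 687, 729, 969, 997, 1047, 1058, 1131, 1173, 1192
No ties — each value takes its position as its rank.
Rank 10 → value 1131.

1131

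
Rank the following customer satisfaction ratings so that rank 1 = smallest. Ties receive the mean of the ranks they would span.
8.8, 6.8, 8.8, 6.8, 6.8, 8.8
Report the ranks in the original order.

5, 2, 5, 2, 2, 5

Sorted (ascending): 6.8, 6.8, 6.8, 8.8, 8.8, 8.8
The 3 values of 6.8 occupy positions 1–3 → average rank 2.
The 3 values of 8.8 occupy positions 4–6 → average rank 5.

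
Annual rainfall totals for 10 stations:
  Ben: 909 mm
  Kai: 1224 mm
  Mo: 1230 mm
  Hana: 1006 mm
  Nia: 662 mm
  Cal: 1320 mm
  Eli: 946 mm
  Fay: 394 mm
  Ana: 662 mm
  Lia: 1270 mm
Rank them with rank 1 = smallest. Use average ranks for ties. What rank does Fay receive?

1

Sorted (ascending): 394, 662, 662, 909, 946, 1006, 1224, 1230, 1270, 1320
The 2 values of 662 occupy positions 2–3 → average rank (2+3)/2 = 2.5.
Fay has value 394 mm → rank 1.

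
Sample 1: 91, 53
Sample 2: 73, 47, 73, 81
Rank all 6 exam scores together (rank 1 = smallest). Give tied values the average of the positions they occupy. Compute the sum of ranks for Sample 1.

Sorted (ascending): 47, 53, 73, 73, 81, 91
The 2 values of 73 occupy positions 3–4 → average rank (3+4)/2 = 3.5.
Sample 1 values → pooled ranks: 91→6, 53→2
Rank sum = 6 + 2 = 8

8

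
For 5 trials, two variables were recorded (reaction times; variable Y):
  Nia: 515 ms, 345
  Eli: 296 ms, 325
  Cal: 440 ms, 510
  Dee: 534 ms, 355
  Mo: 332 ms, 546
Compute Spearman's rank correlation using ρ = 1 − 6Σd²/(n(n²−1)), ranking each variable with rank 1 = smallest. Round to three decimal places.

Ranks of variable 1: 4, 1, 3, 5, 2
Ranks of variable 2: 2, 1, 4, 3, 5
d = r₁ − r₂: 2, 0, -1, 2, -3
d²: 4, 0, 1, 4, 9; Σd² = 18
ρ = 1 − 6·18/(5·24) = 1 − 108/120 = 0.100

0.100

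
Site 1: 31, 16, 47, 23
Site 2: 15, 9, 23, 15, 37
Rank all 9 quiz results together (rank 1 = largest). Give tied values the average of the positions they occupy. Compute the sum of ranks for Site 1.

14.5

Sorted (descending): 47, 37, 31, 23, 23, 16, 15, 15, 9
The 2 values of 23 occupy positions 4–5 → average rank (4+5)/2 = 4.5.
The 2 values of 15 occupy positions 7–8 → average rank (7+8)/2 = 7.5.
Site 1 values → pooled ranks: 31→3, 16→6, 47→1, 23→4.5
Rank sum = 3 + 6 + 1 + 4.5 = 14.5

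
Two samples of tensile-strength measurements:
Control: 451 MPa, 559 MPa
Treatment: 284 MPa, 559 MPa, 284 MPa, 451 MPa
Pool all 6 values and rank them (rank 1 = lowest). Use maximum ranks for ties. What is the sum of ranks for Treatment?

14

Sorted (ascending): 284, 284, 451, 451, 559, 559
The 2 values of 284 occupy positions 1–2 → each gets rank 2.
The 2 values of 451 occupy positions 3–4 → each gets rank 4.
The 2 values of 559 occupy positions 5–6 → each gets rank 6.
Treatment values → pooled ranks: 284→2, 559→6, 284→2, 451→4
Rank sum = 2 + 6 + 2 + 4 = 14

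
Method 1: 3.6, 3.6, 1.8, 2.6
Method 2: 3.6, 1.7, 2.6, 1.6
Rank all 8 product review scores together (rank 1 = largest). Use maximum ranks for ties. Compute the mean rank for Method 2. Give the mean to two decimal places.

Sorted (descending): 3.6, 3.6, 3.6, 2.6, 2.6, 1.8, 1.7, 1.6
The 3 values of 3.6 occupy positions 1–3 → each gets rank 3.
The 2 values of 2.6 occupy positions 4–5 → each gets rank 5.
Method 2 values → pooled ranks: 3.6→3, 1.7→7, 2.6→5, 1.6→8
Mean rank = (3 + 7 + 5 + 8) / 4 = 5.75

5.75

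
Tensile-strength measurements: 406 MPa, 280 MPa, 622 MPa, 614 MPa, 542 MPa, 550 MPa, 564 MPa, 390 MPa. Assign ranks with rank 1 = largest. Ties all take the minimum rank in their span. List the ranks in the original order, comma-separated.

Sorted (descending): 622, 614, 564, 550, 542, 406, 390, 280
No ties — each value takes its position as its rank.

6, 8, 1, 2, 5, 4, 3, 7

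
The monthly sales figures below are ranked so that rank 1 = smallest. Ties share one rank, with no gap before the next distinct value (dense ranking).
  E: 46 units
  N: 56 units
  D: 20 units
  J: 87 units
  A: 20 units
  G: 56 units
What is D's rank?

Sorted (ascending): 20, 20, 46, 56, 56, 87
The 2 values of 20 share dense rank 1.
The 2 values of 56 share dense rank 3.
Remaining distinct values take the next consecutive integers.
D has value 20 units → rank 1.

1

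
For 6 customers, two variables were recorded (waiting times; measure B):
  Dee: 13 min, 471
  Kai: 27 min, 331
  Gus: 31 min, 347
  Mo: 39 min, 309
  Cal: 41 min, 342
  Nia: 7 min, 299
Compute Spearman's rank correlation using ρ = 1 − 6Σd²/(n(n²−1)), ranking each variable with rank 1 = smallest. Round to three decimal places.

0.143

Ranks of variable 1: 2, 3, 4, 5, 6, 1
Ranks of variable 2: 6, 3, 5, 2, 4, 1
d = r₁ − r₂: -4, 0, -1, 3, 2, 0
d²: 16, 0, 1, 9, 4, 0; Σd² = 30
ρ = 1 − 6·30/(6·35) = 1 − 180/210 = 0.143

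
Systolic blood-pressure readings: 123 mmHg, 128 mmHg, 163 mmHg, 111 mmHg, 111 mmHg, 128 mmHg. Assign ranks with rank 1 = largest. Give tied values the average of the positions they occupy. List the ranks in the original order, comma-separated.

Sorted (descending): 163, 128, 128, 123, 111, 111
The 2 values of 128 occupy positions 2–3 → average rank (2+3)/2 = 2.5.
The 2 values of 111 occupy positions 5–6 → average rank (5+6)/2 = 5.5.

4, 2.5, 1, 5.5, 5.5, 2.5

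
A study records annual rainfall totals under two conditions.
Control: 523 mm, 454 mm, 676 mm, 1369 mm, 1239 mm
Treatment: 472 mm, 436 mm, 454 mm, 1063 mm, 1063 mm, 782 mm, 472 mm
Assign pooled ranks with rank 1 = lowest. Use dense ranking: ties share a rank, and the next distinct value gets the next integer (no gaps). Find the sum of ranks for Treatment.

Sorted (ascending): 436, 454, 454, 472, 472, 523, 676, 782, 1063, 1063, 1239, 1369
The 2 values of 454 share dense rank 2.
The 2 values of 472 share dense rank 3.
The 2 values of 1063 share dense rank 7.
Remaining distinct values take the next consecutive integers.
Treatment values → pooled ranks: 472→3, 436→1, 454→2, 1063→7, 1063→7, 782→6, 472→3
Rank sum = 3 + 1 + 2 + 7 + 7 + 6 + 3 = 29

29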